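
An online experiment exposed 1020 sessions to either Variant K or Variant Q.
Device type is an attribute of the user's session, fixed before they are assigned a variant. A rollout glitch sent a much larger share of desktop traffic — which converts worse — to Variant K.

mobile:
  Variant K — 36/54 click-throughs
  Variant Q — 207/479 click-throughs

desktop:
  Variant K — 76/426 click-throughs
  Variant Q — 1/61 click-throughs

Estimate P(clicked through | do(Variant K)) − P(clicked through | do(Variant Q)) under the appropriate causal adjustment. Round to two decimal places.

Variant K is higher inside every device type stratum but Variant Q is higher in aggregate. Whether to stratify depends on how device type relates to the variant.
Device type is set before the variant has any effect — it is not caused by the variant — and it independently drives the outcome. That makes it a confounder, so the causal comparison is within device type levels.
Adjusting over the population distribution of device type: 0.523·(0.667−0.432) + 0.477·(0.178−0.016) = +0.200.

+0.20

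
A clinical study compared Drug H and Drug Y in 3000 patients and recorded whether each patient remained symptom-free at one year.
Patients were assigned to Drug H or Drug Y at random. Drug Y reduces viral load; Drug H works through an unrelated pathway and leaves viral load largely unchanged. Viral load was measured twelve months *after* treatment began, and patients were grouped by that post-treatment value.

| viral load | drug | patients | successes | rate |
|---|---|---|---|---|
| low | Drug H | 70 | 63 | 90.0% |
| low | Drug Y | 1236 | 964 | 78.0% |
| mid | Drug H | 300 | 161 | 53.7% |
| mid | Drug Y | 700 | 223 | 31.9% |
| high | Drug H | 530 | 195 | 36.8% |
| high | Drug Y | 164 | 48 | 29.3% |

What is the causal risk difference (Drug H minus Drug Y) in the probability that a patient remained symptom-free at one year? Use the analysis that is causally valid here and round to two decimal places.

-0.12

The viral load-specific comparison favours Drug H throughout, but the pooled figures favour Drug Y. The question is whether to condition on viral load.
The distribution of viral load is itself part of what the drug does — it is an intermediate outcome. Holding it fixed would remove that part of the effect; the total effect is the pooled difference.
The causal difference is the pooled difference: 0.466 − 0.588 = -0.123.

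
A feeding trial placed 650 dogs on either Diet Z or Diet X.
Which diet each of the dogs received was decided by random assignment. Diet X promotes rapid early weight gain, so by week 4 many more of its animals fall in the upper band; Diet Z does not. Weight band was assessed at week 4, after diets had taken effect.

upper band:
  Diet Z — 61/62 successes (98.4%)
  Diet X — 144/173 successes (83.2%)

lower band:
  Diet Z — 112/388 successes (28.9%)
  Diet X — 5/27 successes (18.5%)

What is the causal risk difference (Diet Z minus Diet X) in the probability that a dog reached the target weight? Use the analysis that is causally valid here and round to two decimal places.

The week-4 weight band-specific comparison favours Diet Z throughout, but the pooled figures favour Diet X. The question is whether to condition on week-4 weight band.
Week-4 weight band is recorded after the diet and is itself shifted by it — it sits on the causal path from diet to outcome. Conditioning on a mediator would strip out part of the effect we want; the pooled comparison gives the total causal effect.
The causal difference is the pooled difference: 0.384 − 0.745 = -0.361.

-0.36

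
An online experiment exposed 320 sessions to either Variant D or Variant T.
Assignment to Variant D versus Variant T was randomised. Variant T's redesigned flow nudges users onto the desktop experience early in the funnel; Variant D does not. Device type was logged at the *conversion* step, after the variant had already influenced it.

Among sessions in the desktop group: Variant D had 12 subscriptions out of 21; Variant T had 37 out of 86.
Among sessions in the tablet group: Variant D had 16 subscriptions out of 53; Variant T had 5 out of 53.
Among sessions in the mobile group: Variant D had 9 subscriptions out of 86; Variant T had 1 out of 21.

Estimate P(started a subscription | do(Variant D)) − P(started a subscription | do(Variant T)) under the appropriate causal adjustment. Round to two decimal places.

The distribution of device type is itself part of what the variant does — it is an intermediate outcome. Holding it fixed would remove that part of the effect; the total effect is the pooled difference.
The causal difference is the pooled difference: 0.231 − 0.269 = -0.037.

-0.04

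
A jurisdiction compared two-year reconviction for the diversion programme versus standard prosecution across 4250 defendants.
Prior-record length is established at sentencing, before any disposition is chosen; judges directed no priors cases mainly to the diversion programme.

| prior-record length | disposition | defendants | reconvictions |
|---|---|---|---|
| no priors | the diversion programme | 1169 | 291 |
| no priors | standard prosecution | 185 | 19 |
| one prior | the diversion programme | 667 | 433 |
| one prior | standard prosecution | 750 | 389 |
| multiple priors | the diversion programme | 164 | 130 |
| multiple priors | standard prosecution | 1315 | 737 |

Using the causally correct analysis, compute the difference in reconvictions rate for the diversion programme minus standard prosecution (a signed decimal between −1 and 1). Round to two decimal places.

+0.17

Prior-record length satisfies the back-door criterion: it is not a descendant of the disposition, and it blocks the spurious path from disposition to outcome. Adjusting for it (i.e., using the within-prior-record length rates) gives the causal effect.
Adjusting over the population distribution of prior-record length: 0.319·(0.249−0.103) + 0.333·(0.649−0.519) + 0.348·(0.793−0.560) = +0.171.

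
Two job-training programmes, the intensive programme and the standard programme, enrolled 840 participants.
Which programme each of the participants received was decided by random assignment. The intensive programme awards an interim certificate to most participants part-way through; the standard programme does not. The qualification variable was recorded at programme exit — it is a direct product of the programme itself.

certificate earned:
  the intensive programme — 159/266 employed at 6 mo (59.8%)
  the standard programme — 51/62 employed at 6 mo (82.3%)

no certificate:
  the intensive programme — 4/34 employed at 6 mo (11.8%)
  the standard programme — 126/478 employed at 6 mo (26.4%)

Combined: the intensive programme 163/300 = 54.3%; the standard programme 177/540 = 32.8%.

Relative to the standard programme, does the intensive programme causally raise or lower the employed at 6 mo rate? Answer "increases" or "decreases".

increases

the standard programme is higher inside every qualification attained during the programme stratum but the intensive programme is higher in aggregate. Whether to stratify depends on how qualification attained during the programme relates to the programme.
The distribution of qualification attained during the programme is itself part of what the programme does — it is an intermediate outcome. Holding it fixed would remove that part of the effect; the total effect is the pooled difference.
Pooled: the intensive programme 54.3% vs the standard programme 32.8%; the intensive programme is higher overall.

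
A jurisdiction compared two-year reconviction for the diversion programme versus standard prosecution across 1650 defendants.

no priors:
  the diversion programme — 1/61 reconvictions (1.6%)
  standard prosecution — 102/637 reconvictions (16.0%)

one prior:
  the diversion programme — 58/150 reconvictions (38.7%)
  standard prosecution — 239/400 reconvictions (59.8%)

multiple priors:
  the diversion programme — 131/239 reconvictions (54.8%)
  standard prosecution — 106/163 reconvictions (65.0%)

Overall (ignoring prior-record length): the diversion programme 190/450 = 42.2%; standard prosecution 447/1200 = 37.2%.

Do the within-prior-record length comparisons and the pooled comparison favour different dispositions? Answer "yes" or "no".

yes

Within each prior-record length level (no priors 1.6% vs 16.0%; one prior 38.7% vs 59.8%; multiple priors 54.8% vs 65.0%), the diversion programme has the lower rate every time. Pooled: 42.2% vs 37.2% — standard prosecution has the lower rate overall. The two comparisons disagree.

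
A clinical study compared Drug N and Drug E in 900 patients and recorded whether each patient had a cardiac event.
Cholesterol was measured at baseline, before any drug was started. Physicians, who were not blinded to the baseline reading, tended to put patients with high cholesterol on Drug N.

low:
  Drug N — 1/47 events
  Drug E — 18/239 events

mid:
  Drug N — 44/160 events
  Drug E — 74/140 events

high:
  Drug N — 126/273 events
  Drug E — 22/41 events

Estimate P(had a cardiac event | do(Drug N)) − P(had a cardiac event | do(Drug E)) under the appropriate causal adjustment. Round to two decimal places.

Within every cholesterol level Drug N has the lower rate, yet pooled Drug E does — Simpson's reversal.
Since cholesterol is a pre-existing factor (not a product of the drug) and it affects the outcome on its own, it is a confounder. The stratified rates, not the pooled rate, identify the causal effect.
Adjusting over the population distribution of cholesterol: 0.318·(0.021−0.075) + 0.333·(0.275−0.529) + 0.349·(0.462−0.537) = -0.128.

-0.13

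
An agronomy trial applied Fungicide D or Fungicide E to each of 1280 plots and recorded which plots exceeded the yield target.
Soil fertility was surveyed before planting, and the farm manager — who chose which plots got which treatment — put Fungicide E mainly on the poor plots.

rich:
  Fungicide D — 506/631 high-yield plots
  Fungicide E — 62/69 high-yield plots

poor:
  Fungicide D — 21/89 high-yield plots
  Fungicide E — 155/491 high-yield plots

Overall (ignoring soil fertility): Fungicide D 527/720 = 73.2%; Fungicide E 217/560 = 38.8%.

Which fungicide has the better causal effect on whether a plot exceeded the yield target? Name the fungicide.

Fungicide E

Nothing the fungicide does changes soil fertility; the imbalance is an allocation artefact. With soil fertility also predicting the outcome, the pooled figure is confounded, and the within-stratum comparison is the causal one.
Within each level — rich: 80.2% vs 89.9%; poor: 23.6% vs 31.6% — Fungicide E is higher every time.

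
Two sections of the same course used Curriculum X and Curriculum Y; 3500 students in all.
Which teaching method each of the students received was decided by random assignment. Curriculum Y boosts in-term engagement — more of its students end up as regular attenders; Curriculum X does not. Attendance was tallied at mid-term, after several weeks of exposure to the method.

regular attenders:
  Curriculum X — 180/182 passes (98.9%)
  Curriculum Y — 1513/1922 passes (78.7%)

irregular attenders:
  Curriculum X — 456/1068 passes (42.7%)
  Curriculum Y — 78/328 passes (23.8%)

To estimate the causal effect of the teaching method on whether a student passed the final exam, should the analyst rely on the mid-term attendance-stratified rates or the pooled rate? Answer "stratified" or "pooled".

Mid-term attendance here is a post-treatment variable shaped by the teaching method; conditioning on it would introduce bias rather than remove it. The overall comparison is the causal one.
Pooled: Curriculum X 50.9% vs Curriculum Y 70.7%; Curriculum Y is higher overall.

pooled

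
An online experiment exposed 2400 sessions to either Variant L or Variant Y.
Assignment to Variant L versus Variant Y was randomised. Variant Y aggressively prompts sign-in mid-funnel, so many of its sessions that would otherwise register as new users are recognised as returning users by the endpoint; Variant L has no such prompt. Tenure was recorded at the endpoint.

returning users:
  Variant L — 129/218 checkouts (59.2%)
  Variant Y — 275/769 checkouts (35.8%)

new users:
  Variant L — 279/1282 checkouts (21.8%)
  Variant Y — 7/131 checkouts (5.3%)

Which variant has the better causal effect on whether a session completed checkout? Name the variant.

User tenure lies on the pathway variant → user tenure → outcome, so adjusting for it blocks the indirect effect. For the total causal effect of variant, use the unadjusted pooled rates.
Pooled: Variant L 27.2% vs Variant Y 31.3%; Variant Y is higher overall.

Variant Y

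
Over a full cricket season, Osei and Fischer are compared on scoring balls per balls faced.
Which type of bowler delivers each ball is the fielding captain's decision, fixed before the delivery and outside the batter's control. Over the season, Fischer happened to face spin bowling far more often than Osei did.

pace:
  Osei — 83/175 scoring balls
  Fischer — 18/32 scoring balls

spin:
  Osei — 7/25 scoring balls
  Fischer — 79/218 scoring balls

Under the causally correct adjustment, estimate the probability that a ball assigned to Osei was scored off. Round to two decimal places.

Bowling type satisfies the back-door criterion: it is not a descendant of the player, and it blocks the spurious path from player to outcome. Adjusting for it (i.e., using the within-bowling type rates) gives the causal effect.
Standardising Osei to the population bowling type mix: 0.460·83/175 + 0.540·7/25 = 0.369.

0.37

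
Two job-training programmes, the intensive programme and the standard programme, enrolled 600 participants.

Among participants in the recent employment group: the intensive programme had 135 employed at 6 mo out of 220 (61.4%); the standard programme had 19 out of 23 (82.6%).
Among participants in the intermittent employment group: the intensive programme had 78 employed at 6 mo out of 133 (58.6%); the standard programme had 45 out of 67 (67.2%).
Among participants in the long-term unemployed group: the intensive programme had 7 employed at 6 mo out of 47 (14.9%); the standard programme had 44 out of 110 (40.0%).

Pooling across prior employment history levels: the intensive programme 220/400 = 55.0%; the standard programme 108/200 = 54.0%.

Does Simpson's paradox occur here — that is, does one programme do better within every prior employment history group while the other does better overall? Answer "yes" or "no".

yes

Within each prior employment history level (recent employment 61.4% vs 82.6%; intermittent employment 58.6% vs 67.2%; long-term unemployed 14.9% vs 40.0%), the standard programme has the higher rate every time. Pooled: 55.0% vs 54.0% — the intensive programme has the higher rate overall. The two comparisons disagree.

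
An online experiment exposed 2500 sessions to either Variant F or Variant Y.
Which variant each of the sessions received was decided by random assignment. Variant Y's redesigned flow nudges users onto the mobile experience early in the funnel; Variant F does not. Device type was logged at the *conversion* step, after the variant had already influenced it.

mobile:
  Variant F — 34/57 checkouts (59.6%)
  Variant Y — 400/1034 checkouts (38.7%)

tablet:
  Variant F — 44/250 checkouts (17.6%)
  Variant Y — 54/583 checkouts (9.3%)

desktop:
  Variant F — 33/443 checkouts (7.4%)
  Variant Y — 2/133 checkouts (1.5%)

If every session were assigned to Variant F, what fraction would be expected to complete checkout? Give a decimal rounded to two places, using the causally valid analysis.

0.15

Device type is recorded after the variant and is itself shifted by it — it sits on the causal path from variant to outcome. Conditioning on a mediator would strip out part of the effect we want; the pooled comparison gives the total causal effect.
So P(outcome | do(Variant F)) is just the pooled rate for Variant F: 111/750 = 0.148.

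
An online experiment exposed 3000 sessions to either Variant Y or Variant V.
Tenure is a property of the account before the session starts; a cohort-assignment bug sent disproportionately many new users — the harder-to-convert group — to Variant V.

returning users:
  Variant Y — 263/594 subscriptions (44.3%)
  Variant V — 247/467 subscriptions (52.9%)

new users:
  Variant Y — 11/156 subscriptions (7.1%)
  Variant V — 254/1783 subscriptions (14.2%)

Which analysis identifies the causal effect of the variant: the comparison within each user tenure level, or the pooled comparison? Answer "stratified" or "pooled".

Within every user tenure level Variant V has the higher rate, yet pooled Variant Y does — Simpson's reversal.
Nothing the variant does changes user tenure; the imbalance is an allocation artefact. With user tenure also predicting the outcome, the pooled figure is confounded, and the within-stratum comparison is the causal one.
Within each level — returning users: 44.3% vs 52.9%; new users: 7.1% vs 14.2% — Variant V is higher every time.

stratified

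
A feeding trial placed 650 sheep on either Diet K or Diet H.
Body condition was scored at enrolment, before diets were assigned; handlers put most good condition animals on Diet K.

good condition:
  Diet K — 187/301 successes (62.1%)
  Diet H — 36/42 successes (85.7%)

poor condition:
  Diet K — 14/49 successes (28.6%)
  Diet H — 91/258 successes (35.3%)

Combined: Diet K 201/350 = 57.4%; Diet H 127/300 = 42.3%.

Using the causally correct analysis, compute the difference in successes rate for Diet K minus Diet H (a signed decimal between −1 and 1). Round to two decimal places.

-0.16

Diet H is higher inside every starting body condition stratum but Diet K is higher in aggregate. Whether to stratify depends on how starting body condition relates to the diet.
The imbalance in starting body condition arose from how sheep were allocated, not from anything the diet did; and starting body condition independently affects the outcome. The pooled gap is confounded — condition on starting body condition.
Adjusting over the population distribution of starting body condition: 0.528·(0.621−0.857) + 0.472·(0.286−0.353) = -0.156.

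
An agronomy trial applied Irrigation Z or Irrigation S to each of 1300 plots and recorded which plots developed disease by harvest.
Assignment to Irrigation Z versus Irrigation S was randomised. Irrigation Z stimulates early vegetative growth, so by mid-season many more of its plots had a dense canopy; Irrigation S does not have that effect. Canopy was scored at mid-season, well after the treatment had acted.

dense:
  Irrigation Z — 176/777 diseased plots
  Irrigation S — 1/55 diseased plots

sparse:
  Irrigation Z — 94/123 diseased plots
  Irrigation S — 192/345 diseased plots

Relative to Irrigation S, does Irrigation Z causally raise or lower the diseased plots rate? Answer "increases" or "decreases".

decreases

Because the irrigation influences mid-season canopy, mid-season canopy is a post-treatment mediator, not a confounder. Stratifying on it would bias the estimate; the causal effect is the crude pooled difference.
Pooled: Irrigation Z 30.0% vs Irrigation S 48.2%; Irrigation Z is lower overall.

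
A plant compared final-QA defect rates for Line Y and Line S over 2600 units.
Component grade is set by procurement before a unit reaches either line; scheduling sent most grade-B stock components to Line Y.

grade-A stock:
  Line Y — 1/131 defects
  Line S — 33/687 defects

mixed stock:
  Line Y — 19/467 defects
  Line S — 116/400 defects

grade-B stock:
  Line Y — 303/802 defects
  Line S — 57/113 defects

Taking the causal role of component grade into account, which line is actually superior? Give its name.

Component grade differs across lines for reasons unrelated to any effect of the line itself, and it separately predicts the outcome — a classic confounder. We must compare within component grade levels.
Within each level — grade-A stock: 0.8% vs 4.8%; mixed stock: 4.1% vs 29.0%; grade-B stock: 37.8% vs 50.4% — Line Y is lower every time.

Line Y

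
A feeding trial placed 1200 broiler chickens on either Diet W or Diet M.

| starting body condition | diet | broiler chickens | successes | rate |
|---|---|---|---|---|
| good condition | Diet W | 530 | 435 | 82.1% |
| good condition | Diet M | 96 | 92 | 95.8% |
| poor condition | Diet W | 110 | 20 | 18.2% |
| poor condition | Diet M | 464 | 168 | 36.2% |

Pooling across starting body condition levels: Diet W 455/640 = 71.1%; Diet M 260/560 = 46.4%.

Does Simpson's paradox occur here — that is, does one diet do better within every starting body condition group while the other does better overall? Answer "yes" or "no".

yes

Within each starting body condition level (good condition 82.1% vs 95.8%; poor condition 18.2% vs 36.2%), Diet M has the higher rate every time. Pooled: 71.1% vs 46.4% — Diet W has the higher rate overall. The two comparisons disagree.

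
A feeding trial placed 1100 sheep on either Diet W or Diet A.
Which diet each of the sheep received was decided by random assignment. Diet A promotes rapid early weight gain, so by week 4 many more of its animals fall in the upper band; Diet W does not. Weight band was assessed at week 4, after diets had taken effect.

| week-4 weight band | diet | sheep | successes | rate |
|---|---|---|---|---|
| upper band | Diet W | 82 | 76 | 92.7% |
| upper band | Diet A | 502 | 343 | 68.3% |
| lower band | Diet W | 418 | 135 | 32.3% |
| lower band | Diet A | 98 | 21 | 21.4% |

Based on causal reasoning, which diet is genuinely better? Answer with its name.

Diet A

The distribution of week-4 weight band is itself part of what the diet does — it is an intermediate outcome. Holding it fixed would remove that part of the effect; the total effect is the pooled difference.
Pooled: Diet W 42.2% vs Diet A 60.7%; Diet A is higher overall.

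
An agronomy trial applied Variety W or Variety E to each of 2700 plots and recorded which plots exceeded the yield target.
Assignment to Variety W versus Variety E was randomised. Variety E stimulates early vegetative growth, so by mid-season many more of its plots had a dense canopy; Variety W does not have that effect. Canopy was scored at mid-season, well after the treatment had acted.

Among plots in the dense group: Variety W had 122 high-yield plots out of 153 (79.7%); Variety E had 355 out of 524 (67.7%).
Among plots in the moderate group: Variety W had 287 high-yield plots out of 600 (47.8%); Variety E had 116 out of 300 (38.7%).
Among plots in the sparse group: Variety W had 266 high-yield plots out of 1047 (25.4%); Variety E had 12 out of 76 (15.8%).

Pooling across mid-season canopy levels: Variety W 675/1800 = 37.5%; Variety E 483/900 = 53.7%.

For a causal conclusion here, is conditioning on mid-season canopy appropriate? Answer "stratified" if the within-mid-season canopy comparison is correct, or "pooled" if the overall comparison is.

pooled

Mid-season canopy here is a post-treatment variable shaped by the variety; conditioning on it would introduce bias rather than remove it. The overall comparison is the causal one.
Pooled: Variety W 37.5% vs Variety E 53.7%; Variety E is higher overall.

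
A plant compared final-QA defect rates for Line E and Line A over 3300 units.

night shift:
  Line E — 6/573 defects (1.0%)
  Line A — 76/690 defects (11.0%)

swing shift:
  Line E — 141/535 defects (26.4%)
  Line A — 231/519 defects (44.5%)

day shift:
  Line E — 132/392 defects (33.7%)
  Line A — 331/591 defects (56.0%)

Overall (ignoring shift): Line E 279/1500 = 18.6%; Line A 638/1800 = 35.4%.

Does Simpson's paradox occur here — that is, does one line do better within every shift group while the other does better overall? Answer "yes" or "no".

Within each shift level (night shift 1.0% vs 11.0%; swing shift 26.4% vs 44.5%; day shift 33.7% vs 56.0%), Line E has the lower rate every time. Pooled: 18.6% vs 35.4% — Line E has the lower rate overall. They agree.

no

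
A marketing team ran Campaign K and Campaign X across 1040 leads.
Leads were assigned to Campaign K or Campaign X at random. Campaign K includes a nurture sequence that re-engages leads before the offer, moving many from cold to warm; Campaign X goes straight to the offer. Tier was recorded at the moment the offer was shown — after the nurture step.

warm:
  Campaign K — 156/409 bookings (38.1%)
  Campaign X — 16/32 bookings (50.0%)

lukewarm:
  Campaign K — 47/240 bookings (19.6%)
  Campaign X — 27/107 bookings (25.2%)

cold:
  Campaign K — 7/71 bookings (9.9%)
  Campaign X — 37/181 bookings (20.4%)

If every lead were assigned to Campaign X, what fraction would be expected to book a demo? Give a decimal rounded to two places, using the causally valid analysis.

Campaign X is higher inside every engagement tier stratum but Campaign K is higher in aggregate. Whether to stratify depends on how engagement tier relates to the campaign.
Engagement tier is recorded after the campaign and is itself shifted by it — it sits on the causal path from campaign to outcome. Conditioning on a mediator would strip out part of the effect we want; the pooled comparison gives the total causal effect.
So P(outcome | do(Campaign X)) is just the pooled rate for Campaign X: 80/320 = 0.250.

0.25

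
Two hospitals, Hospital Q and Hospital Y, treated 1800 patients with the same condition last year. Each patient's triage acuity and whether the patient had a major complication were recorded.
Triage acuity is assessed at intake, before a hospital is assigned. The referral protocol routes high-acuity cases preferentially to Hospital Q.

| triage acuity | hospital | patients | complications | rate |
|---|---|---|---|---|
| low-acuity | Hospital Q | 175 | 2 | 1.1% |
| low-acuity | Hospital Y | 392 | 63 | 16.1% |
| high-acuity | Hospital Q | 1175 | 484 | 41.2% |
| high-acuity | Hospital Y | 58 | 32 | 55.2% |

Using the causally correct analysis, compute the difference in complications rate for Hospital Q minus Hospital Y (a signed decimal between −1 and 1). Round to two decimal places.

The stratified and pooled comparisons disagree (Hospital Q wins within each triage acuity; Hospital Y wins overall), so the answer turns on the causal role of triage acuity.
Here triage acuity is a common cause — it drives both which hospital a case falls under and the outcome. The crude comparison mixes populations; the stratum-specific rates are the causally relevant ones.
Adjusting over the population distribution of triage acuity: 0.315·(0.011−0.161) + 0.685·(0.412−0.552) = -0.143.

-0.14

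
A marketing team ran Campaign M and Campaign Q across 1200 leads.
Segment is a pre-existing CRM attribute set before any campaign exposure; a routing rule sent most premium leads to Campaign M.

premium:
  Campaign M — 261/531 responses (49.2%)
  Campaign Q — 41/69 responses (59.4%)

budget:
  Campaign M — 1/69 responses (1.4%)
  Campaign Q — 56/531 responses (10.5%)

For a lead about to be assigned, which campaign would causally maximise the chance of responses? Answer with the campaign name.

Campaign Q

Since customer segment is a pre-existing factor (not a product of the campaign) and it affects the outcome on its own, it is a confounder. The stratified rates, not the pooled rate, identify the causal effect.
Within each level — premium: 49.2% vs 59.4%; budget: 1.4% vs 10.5% — Campaign Q is higher every time.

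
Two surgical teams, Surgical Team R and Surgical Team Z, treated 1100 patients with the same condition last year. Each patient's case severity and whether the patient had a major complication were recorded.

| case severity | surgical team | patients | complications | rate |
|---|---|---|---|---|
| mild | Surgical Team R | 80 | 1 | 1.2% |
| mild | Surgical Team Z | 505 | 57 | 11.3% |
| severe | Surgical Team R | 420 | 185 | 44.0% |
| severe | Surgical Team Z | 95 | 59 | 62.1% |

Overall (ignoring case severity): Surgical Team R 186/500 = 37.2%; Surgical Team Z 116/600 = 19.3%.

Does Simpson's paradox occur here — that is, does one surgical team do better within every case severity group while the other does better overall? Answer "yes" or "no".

Within each case severity level (mild 1.2% vs 11.3%; severe 44.0% vs 62.1%), Surgical Team R has the lower rate every time. Pooled: 37.2% vs 19.3% — Surgical Team Z has the lower rate overall. The two comparisons disagree.

yes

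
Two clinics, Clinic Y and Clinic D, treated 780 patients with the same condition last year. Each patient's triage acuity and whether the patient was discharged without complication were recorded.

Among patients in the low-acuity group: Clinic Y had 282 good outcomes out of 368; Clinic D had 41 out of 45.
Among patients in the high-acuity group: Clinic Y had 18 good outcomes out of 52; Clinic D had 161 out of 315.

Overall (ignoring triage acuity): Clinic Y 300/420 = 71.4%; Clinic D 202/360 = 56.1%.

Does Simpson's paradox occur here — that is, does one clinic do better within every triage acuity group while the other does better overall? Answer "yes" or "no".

yes

Within each triage acuity level (low-acuity 76.6% vs 91.1%; high-acuity 34.6% vs 51.1%), Clinic D has the higher rate every time. Pooled: 71.4% vs 56.1% — Clinic Y has the higher rate overall. The two comparisons disagree.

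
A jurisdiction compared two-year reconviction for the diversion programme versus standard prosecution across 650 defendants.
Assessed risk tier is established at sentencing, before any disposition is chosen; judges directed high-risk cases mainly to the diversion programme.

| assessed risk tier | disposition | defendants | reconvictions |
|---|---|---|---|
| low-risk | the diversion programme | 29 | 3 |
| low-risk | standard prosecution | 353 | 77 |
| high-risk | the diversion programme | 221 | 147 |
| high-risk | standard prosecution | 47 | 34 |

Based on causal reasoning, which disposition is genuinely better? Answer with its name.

the diversion programme

the diversion programme is lower inside every assessed risk tier stratum but standard prosecution is lower in aggregate. Whether to stratify depends on how assessed risk tier relates to the disposition.
Nothing the disposition does changes assessed risk tier; the imbalance is an allocation artefact. With assessed risk tier also predicting the outcome, the pooled figure is confounded, and the within-stratum comparison is the causal one.
Within each level — low-risk: 10.3% vs 21.8%; high-risk: 66.5% vs 72.3% — the diversion programme is lower every time.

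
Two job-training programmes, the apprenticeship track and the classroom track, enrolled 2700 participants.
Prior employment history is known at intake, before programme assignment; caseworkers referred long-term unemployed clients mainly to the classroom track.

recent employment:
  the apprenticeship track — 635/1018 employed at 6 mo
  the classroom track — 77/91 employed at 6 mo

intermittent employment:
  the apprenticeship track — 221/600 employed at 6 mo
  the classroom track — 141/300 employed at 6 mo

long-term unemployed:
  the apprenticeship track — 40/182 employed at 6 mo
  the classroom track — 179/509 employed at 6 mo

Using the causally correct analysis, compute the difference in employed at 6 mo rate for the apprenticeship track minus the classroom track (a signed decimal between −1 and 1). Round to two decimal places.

-0.16

Since prior employment history is a pre-existing factor (not a product of the programme) and it affects the outcome on its own, it is a confounder. The stratified rates, not the pooled rate, identify the causal effect.
Adjusting over the population distribution of prior employment history: 0.411·(0.624−0.846) + 0.333·(0.368−0.470) + 0.256·(0.220−0.352) = -0.159.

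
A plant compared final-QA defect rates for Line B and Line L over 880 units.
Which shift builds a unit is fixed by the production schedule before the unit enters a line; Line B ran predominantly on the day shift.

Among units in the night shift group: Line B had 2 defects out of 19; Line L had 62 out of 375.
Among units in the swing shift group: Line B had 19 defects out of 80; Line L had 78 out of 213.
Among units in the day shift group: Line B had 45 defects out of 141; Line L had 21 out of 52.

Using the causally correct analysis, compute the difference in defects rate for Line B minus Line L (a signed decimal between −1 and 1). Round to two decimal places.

-0.09

The stratified and pooled comparisons disagree (Line B wins within each shift; Line L wins overall), so the answer turns on the causal role of shift.
Shift satisfies the back-door criterion: it is not a descendant of the line, and it blocks the spurious path from line to outcome. Adjusting for it (i.e., using the within-shift rates) gives the causal effect.
Adjusting over the population distribution of shift: 0.448·(0.105−0.165) + 0.333·(0.237−0.366) + 0.219·(0.319−0.404) = -0.088.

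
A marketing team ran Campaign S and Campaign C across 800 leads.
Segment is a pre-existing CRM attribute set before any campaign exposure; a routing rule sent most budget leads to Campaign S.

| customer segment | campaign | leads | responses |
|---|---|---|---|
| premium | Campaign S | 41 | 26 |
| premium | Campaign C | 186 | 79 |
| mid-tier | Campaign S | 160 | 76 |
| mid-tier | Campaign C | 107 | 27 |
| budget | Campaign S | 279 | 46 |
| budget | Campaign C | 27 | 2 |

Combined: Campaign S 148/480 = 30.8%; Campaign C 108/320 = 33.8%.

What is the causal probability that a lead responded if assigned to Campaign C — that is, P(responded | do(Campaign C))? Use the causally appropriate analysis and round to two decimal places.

0.23

Campaign S is higher inside every customer segment stratum but Campaign C is higher in aggregate. Whether to stratify depends on how customer segment relates to the campaign.
Nothing the campaign does changes customer segment; the imbalance is an allocation artefact. With customer segment also predicting the outcome, the pooled figure is confounded, and the within-stratum comparison is the causal one.
Standardising Campaign C to the population customer segment mix: 0.284·79/186 + 0.334·27/107 + 0.383·2/27 = 0.233.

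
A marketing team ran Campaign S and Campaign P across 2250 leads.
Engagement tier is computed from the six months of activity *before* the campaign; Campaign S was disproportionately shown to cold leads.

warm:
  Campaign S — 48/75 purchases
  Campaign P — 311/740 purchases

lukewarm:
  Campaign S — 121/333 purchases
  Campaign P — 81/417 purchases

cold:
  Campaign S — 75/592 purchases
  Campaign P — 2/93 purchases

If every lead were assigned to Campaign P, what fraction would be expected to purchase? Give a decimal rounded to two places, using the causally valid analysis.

The engagement tier-specific comparison favours Campaign S throughout, but the pooled figures favour Campaign P. The question is whether to condition on engagement tier.
Engagement tier differs across campaigns for reasons unrelated to any effect of the campaign itself, and it separately predicts the outcome — a classic confounder. We must compare within engagement tier levels.
Standardising Campaign P to the population engagement tier mix: 0.362·311/740 + 0.333·81/417 + 0.304·2/93 = 0.224.

0.22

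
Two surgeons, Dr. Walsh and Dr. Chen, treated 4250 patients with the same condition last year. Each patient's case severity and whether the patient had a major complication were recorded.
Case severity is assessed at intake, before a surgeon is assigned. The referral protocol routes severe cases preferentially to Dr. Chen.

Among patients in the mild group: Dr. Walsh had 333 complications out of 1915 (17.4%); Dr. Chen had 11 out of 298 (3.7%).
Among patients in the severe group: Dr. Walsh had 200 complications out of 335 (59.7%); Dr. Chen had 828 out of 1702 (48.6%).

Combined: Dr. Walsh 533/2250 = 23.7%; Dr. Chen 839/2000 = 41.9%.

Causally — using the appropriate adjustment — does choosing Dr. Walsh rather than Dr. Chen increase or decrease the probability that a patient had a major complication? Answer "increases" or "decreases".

Case severity is set before the surgeon has any effect — it is not caused by the surgeon — and it independently drives the outcome. That makes it a confounder, so the causal comparison is within case severity levels.
Within each level — mild: 17.4% vs 3.7%; severe: 59.7% vs 48.6% — Dr. Chen is lower every time.

increases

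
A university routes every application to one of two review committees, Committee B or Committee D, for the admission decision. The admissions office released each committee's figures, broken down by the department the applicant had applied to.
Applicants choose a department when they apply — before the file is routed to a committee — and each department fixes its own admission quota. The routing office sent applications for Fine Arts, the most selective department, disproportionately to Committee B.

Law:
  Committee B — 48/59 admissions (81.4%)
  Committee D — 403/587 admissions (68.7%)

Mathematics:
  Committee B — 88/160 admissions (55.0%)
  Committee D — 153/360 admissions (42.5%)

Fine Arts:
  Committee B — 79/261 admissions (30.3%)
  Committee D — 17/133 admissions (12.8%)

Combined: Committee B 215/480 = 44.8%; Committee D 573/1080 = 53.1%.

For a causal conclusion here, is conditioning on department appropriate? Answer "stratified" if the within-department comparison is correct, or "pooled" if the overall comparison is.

Since department is a pre-existing factor (not a product of the review committee) and it affects the outcome on its own, it is a confounder. The stratified rates, not the pooled rate, identify the causal effect.
Within each level — Law: 81.4% vs 68.7%; Mathematics: 55.0% vs 42.5%; Fine Arts: 30.3% vs 12.8% — Committee B is higher every time.

stratified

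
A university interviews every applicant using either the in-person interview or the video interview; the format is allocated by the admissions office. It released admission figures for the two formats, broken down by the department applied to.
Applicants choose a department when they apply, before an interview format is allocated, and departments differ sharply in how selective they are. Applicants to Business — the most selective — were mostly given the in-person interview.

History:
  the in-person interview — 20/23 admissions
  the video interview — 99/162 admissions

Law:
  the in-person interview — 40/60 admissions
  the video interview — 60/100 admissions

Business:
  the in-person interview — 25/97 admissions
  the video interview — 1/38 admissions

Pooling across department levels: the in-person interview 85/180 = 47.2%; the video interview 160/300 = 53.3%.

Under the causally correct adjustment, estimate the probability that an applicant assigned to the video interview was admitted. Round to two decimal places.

0.44

Nothing the interview format does changes department; the imbalance is an allocation artefact. With department also predicting the outcome, the pooled figure is confounded, and the within-stratum comparison is the causal one.
Standardising the video interview to the population department mix: 0.385·99/162 + 0.333·60/100 + 0.281·1/38 = 0.443.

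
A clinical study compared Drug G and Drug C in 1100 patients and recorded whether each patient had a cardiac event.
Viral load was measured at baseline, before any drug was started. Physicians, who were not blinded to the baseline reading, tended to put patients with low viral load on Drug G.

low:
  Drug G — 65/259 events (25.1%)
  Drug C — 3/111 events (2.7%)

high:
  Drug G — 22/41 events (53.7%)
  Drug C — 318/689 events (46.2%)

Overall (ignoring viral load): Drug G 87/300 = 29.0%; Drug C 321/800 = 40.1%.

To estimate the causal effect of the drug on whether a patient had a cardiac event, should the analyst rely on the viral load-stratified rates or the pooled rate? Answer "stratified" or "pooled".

stratified

Viral load satisfies the back-door criterion: it is not a descendant of the drug, and it blocks the spurious path from drug to outcome. Adjusting for it (i.e., using the within-viral load rates) gives the causal effect.
Within each level — low: 25.1% vs 2.7%; high: 53.7% vs 46.2% — Drug C is lower every time.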